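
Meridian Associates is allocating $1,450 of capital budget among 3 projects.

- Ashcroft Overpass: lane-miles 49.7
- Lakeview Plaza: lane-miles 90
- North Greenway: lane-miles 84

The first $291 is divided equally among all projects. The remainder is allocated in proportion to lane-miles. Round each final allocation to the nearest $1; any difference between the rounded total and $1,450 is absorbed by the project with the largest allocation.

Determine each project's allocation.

Equal tier: $291 ÷ 3 = $97 apiece.
Remainder $1,159 by lane-miles (total 223.7): Ashcroft Overpass 257.498 → $257; Lakeview Plaza 466.29 → $466; North Greenway 435.21 → $435.
Rounding difference +$1 on remainder applied to Lakeview Plaza.
Totals: Ashcroft Overpass $97 + $257 = $354; Lakeview Plaza $97 + $467 = $564; North Greenway $97 + $435 = $532.

Ashcroft Overpass: $354 | Lakeview Plaza: $564 | North Greenway: $532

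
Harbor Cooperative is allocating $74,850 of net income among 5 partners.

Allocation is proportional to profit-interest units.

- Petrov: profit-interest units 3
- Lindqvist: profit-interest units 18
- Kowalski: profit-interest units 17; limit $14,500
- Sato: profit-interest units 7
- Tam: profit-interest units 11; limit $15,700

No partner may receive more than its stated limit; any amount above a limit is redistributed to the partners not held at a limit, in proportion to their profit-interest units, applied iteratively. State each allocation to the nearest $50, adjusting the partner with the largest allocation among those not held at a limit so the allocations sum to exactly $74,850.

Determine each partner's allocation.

Petrov: $4,800 · Lindqvist: $28,700 · Kowalski: $14,500 · Sato: $11,150 · Tam: $15,700

Combined profit-interest units = 56.
Proportional shares (ignoring caps): Petrov 4,009.82; Lindqvist 24,058.93; Kowalski 22,722.32; Sato 9,356.25; Tam 14,702.68.
Held at cap: Kowalski ($14,500); balance $60,350 reallocated over remaining profit-interest units 39.
Held at cap: Tam ($15,700); balance $44,650 reallocated over remaining profit-interest units 28.
Remaining shares: Petrov 4,783.93 → $4,800; Lindqvist 28,703.57 → $28,700; Sato 11,162.50 → $11,150.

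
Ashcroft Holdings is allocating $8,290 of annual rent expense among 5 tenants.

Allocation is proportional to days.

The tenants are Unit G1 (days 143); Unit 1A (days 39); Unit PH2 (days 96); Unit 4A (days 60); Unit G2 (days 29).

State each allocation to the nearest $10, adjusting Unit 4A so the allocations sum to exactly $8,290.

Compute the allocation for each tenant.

Unit G1: $3,230 | Unit 1A: $880 | Unit PH2: $2,170 | Unit 4A: $1,350 | Unit G2: $660

Days total: 367.
Unrounded shares: Unit G1 143/367 × $8,290 = 3,230.16; Unit 1A 39/367 × $8,290 = 880.95; Unit PH2 96/367 × $8,290 = 2,168.50; Unit 4A 60/367 × $8,290 = 1,355.31; Unit G2 29/367 × $8,290 = 655.07.
After rounding ($10): Unit G1 $3,230; Unit 1A $880; Unit PH2 $2,170; Unit 4A $1,360; Unit G2 $660. Sum = $8,300.
Difference $8,290 − $8,300 = −$10 applied to Unit 4A: Unit 4A becomes $1,350.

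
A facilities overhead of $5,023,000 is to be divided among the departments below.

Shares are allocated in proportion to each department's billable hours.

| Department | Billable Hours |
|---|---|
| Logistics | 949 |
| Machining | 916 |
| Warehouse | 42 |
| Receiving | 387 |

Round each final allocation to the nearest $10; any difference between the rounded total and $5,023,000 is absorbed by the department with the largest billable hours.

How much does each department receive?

Logistics: $2,077,960; Machining: $2,005,700; Warehouse: $91,960; Receiving: $847,380

Total billable hours = 949 + 916 + 42 + 387 = 2,294.
Raw shares: Logistics 2,077,954.23; Machining 2,005,696.60; Warehouse 91,964.25; Receiving 847,384.92.
After rounding ($10): Logistics $2,077,950; Machining $2,005,700; Warehouse $91,960; Receiving $847,380. Sum = $5,022,990.
Difference $5,023,000 − $5,022,990 = +$10 applied to largest billable hours (Logistics): Logistics becomes $2,077,960.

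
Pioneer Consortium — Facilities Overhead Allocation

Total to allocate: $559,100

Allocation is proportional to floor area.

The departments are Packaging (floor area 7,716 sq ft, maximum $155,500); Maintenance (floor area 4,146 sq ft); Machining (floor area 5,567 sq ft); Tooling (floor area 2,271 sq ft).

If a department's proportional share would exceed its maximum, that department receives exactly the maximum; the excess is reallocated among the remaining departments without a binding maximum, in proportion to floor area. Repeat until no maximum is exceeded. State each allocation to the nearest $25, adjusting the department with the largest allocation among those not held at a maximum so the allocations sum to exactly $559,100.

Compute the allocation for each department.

Total floor area = 19,700.
Pro-rata shares before constraints: Packaging 218,985.56; Maintenance 117,666.43; Machining 157,995.42; Tooling 64,452.59.
Cap binds for Packaging ($155,500); balance $403,600 reallocated over remaining floor area 11,984.
Redistributed shares: Maintenance 139,629.97 → $139,625; Machining 187,486.75 → $187,475; Tooling 76,483.28 → $76,475.
Rounding difference +$25 applied to Machining → $187,500.

Packaging: $155,500 · Maintenance: $139,625 · Machining: $187,500 · Tooling: $76,475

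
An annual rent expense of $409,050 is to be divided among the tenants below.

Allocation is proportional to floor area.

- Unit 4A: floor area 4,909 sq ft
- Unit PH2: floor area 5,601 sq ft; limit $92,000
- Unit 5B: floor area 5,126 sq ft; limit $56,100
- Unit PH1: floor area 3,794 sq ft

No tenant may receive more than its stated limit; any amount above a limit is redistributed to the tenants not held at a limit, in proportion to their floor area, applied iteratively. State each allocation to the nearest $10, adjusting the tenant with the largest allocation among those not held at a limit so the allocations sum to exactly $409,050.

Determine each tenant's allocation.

Unit 4A: $147,190; Unit PH2: $92,000; Unit 5B: $56,100; Unit PH1: $113,760

Floor area total: 19,430.
Proportional shares (ignoring caps): Unit 4A 103,346.70; Unit PH2 117,915.03; Unit 5B 107,915.10; Unit PH1 79,873.17.
Cap binds for Unit PH2 ($92,000), Unit 5B ($56,100); remaining pool $260,950 reallocated over remaining floor area 8,703.
Remaining shares: Unit 4A 147,191.03 → $147,190; Unit PH1 113,758.97 → $113,760.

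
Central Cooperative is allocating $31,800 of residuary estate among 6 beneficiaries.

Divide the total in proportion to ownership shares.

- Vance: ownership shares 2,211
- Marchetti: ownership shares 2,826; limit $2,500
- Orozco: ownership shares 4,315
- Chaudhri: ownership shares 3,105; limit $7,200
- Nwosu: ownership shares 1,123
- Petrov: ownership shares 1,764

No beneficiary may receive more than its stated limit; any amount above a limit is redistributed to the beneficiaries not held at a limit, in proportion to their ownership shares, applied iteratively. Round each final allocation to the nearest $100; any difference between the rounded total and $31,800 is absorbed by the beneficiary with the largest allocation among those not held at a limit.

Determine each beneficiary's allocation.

Ownership shares total: 15,344.
Unconstrained shares: Vance 4,582.23; Marchetti 5,856.80; Orozco 8,942.71; Chaudhri 6,435.02; Nwosu 2,327.39; Petrov 3,655.84.
Held at cap: Marchetti ($2,500); remaining pool $29,300 reallocated over remaining ownership shares 12,518.
Held at cap: Chaudhri ($7,200); remaining pool $22,100 reallocated over remaining ownership shares 9,413.
Remaining shares: Vance 5,191.02 → $5,200; Orozco 10,130.83 → $10,100; Nwosu 2,636.60 → $2,600; Petrov 4,141.55 → $4,100.
Rounding difference +$100 applied to Orozco → $10,200.

Vance: $5,200; Marchetti: $2,500; Orozco: $10,200; Chaudhri: $7,200; Nwosu: $2,600; Petrov: $4,100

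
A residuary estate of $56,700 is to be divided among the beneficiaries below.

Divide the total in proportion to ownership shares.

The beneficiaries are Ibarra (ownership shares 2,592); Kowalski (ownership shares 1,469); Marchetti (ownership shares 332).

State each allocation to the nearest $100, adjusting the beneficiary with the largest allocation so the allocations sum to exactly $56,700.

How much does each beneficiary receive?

Ibarra: $33,400; Kowalski: $19,000; Marchetti: $4,300

Sum of ownership shares: 4,393.
Pro-rata amounts: Ibarra 2,592/4,393 × $56,700 = 33,454.68; Kowalski 1,469/4,393 × $56,700 = 18,960.23; Marchetti 332/4,393 × $56,700 = 4,285.09.
At nearest $100: Ibarra $33,500; Kowalski $19,000; Marchetti $4,300. Sum = $56,800.
Difference $56,700 − $56,800 = −$100 applied to largest allocation (Ibarra): Ibarra becomes $33,400.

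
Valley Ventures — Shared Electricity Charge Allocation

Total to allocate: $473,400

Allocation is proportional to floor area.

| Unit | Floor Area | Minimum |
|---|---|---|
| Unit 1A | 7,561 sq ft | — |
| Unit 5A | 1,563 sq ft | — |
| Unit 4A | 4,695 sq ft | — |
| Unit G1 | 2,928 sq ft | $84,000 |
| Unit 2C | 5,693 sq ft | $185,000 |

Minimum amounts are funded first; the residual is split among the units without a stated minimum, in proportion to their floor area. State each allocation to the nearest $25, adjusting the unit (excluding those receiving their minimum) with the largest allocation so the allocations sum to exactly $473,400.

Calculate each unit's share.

Unit 1A: $111,825; Unit 5A: $23,125; Unit 4A: $69,450; Unit G1: $84,000; Unit 2C: $185,000

Fund the minimums — Unit G1 $84,000; Unit 2C $185,000. Balance $204,400.
Balance split over remaining floor area 13,819: Unit 1A 111,836.49 → $111,825; Unit 5A 23,118.69 → $23,125; Unit 4A 69,444.82 → $69,450.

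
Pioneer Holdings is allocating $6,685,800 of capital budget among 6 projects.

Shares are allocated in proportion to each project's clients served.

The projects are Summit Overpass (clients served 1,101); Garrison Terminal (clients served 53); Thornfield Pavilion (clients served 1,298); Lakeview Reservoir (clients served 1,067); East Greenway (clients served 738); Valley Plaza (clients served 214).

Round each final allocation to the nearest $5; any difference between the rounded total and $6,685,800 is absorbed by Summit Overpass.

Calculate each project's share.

Summit Overpass: $1,646,400 | Garrison Terminal: $79,255 | Thornfield Pavilion: $1,940,990 | Lakeview Reservoir: $1,595,560 | East Greenway: $1,103,585 | Valley Plaza: $320,010

Sum of clients served: 4,471.
Unrounded shares: Summit Overpass 1,101/4,471 × $6,685,800 = 1,646,402.55; Garrison Terminal 53/4,471 × $6,685,800 = 79,254.62; Thornfield Pavilion 1,298/4,471 × $6,685,800 = 1,940,990.47; Lakeview Reservoir 1,067/4,471 × $6,685,800 = 1,595,559.96; East Greenway 738/4,471 × $6,685,800 = 1,103,583.18; Valley Plaza 214/4,471 × $6,685,800 = 320,009.21.
Rounded to nearest $5: Summit Overpass $1,646,405; Garrison Terminal $79,255; Thornfield Pavilion $1,940,990; Lakeview Reservoir $1,595,560; East Greenway $1,103,585; Valley Plaza $320,010. Sum = $6,685,805.
Difference $6,685,800 − $6,685,805 = −$5 applied to Summit Overpass: Summit Overpass becomes $1,646,400.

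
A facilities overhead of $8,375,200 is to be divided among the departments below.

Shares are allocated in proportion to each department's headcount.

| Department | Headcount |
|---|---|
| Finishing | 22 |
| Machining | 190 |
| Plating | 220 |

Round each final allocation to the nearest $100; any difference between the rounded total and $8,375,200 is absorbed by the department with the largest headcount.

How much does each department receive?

Finishing: $426,500; Machining: $3,683,500; Plating: $4,265,200

Total headcount = 432.
Pro-rata amounts: Finishing 22/432 × $8,375,200 = 426,514.81; Machining 190/432 × $8,375,200 = 3,683,537.04; Plating 220/432 × $8,375,200 = 4,265,148.15.
After rounding ($100): Finishing $426,500; Machining $3,683,500; Plating $4,265,100. Sum = $8,375,100.
Difference $8,375,200 − $8,375,100 = +$100 applied to largest headcount (Plating): Plating becomes $4,265,200.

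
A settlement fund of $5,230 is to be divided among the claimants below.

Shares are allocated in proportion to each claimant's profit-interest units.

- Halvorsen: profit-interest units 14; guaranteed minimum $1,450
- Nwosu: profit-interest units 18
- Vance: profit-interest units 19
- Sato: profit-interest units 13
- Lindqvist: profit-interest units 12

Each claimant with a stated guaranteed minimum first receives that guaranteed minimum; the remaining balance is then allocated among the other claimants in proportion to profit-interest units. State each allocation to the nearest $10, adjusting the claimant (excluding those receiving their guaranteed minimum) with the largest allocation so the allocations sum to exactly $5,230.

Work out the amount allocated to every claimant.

Halvorsen: $1,450 | Nwosu: $1,100 | Vance: $1,160 | Sato: $790 | Lindqvist: $730

Fund the minimums — Halvorsen $1,450. Residual $3,780.
Residual split over remaining profit-interest units 62: Nwosu 1,097.42 → $1,100; Vance 1,158.39 → $1,160; Sato 792.58 → $790; Lindqvist 731.61 → $730.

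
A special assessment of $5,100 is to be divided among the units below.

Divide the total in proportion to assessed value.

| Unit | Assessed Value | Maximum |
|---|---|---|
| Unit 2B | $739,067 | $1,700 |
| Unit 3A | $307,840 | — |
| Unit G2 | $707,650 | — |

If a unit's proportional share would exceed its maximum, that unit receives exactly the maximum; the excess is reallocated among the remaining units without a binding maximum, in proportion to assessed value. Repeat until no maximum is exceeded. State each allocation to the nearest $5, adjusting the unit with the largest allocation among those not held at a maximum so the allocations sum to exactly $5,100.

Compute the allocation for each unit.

Total assessed value = 1,754,557.
Proportional shares (ignoring caps): Unit 2B 2,148.26; Unit 3A 894.80; Unit G2 2,056.94.
Held at cap: Unit 2B ($1,700); remaining pool $3,400 reallocated over remaining assessed value 1,015,490.
Shares after redistribution: Unit 3A 1,030.69 → $1,030; Unit G2 2,369.31 → $2,370.

Unit 2B: $1,700 | Unit 3A: $1,030 | Unit G2: $2,370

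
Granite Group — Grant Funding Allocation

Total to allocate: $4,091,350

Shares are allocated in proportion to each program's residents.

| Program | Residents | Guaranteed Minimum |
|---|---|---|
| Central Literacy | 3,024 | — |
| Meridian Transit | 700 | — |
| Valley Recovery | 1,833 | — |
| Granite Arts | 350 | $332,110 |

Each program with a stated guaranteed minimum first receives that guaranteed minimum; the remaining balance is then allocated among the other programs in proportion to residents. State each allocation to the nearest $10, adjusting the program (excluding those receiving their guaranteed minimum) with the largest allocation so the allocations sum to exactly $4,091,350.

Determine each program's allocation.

Minimums first: Granite Arts $332,110. Remaining pool $3,759,240.
Remaining pool split over remaining residents 5,557: Central Literacy 2,045,697.64 → $2,045,700; Meridian Transit 473,541.12 → $473,540; Valley Recovery 1,240,001.25 → $1,240,000.

Central Literacy: $2,045,700; Meridian Transit: $473,540; Valley Recovery: $1,240,000; Granite Arts: $332,110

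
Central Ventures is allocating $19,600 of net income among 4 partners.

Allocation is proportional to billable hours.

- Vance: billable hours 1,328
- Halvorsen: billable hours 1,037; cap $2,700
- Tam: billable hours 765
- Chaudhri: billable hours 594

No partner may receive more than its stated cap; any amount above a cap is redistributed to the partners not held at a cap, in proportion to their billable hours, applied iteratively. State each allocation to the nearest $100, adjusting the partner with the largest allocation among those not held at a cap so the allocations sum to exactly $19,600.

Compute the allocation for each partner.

Vance: $8,400; Halvorsen: $2,700; Tam: $4,800; Chaudhri: $3,700

Combined billable hours = 3,724.
Proportional shares (ignoring caps): Vance 6,989.47; Halvorsen 5,457.89; Tam 4,026.32; Chaudhri 3,126.32.
Held at cap: Halvorsen ($2,700); residual $16,900 reallocated over remaining billable hours 2,687.
Remaining shares: Vance 8,352.51 → $8,400; Tam 4,811.50 → $4,800; Chaudhri 3,735.99 → $3,700.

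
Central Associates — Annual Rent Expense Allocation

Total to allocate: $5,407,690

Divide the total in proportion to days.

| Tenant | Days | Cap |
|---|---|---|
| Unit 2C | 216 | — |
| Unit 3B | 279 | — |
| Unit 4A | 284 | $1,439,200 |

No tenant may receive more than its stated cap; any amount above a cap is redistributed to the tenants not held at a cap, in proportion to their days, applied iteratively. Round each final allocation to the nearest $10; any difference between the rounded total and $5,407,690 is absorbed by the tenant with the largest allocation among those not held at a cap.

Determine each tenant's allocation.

Combined days = 779.
Unconstrained shares: Unit 2C 1,499,436.51; Unit 3B 1,936,772.16; Unit 4A 1,971,481.34.
Cap binds for Unit 4A ($1,439,200); remaining pool $3,968,490 reallocated over remaining days 495.
Redistributed shares: Unit 2C 1,731,704.73 → $1,731,700; Unit 3B 2,236,785.27 → $2,236,790.

Unit 2C: $1,731,700 · Unit 3B: $2,236,790 · Unit 4A: $1,439,200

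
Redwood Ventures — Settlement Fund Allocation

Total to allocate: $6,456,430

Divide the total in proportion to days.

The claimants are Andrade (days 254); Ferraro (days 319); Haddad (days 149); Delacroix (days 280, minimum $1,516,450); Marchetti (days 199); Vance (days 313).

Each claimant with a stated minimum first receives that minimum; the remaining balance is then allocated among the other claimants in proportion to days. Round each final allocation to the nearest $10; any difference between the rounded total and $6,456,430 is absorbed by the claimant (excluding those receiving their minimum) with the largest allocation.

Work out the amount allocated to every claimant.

Andrade: $1,016,820; Ferraro: $1,277,030; Haddad: $596,480; Delacroix: $1,516,450; Marchetti: $796,640; Vance: $1,253,010

Guaranteed amounts: Delacroix $1,516,450. Remaining pool $4,939,980.
Remaining pool split over remaining days 1,234: Andrade 1,016,819.22 → $1,016,820; Ferraro 1,277,028.87 → $1,277,030; Haddad 596,480.57 → $596,480; Marchetti 796,641.83 → $796,640; Vance 1,253,009.51 → $1,253,010.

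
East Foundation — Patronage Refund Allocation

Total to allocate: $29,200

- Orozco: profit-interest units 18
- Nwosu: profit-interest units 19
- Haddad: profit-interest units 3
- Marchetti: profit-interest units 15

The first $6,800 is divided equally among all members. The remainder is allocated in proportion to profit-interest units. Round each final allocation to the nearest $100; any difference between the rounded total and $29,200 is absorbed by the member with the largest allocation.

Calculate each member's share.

Orozco: $9,000 · Nwosu: $9,500 · Haddad: $2,900 · Marchetti: $7,800

$6,800 shared equally gives $1,700 per member.
Remainder $22,400 by profit-interest units (total 55): Orozco 7,330.91 → $7,300; Nwosu 7,738.18 → $7,700; Haddad 1,221.82 → $1,200; Marchetti 6,109.09 → $6,100.
Rounding difference +$100 on remainder applied to Nwosu.
Totals: Orozco $1,700 + $7,300 = $9,000; Nwosu $1,700 + $7,800 = $9,500; Haddad $1,700 + $1,200 = $2,900; Marchetti $1,700 + $6,100 = $7,800.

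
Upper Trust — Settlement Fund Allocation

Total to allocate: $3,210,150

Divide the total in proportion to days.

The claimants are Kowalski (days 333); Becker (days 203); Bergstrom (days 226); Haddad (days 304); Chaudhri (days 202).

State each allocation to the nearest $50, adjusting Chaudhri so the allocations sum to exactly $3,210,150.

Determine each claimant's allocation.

Kowalski: $843,050; Becker: $513,950; Bergstrom: $572,150; Haddad: $769,650; Chaudhri: $511,350

Days total: 1,268.
Raw shares: Kowalski 333/1,268 × $3,210,150 = 843,044.12; Becker 203/1,268 × $3,210,150 = 513,927.80; Bergstrom 226/1,268 × $3,210,150 = 572,156.07; Haddad 304/1,268 × $3,210,150 = 769,625.87; Chaudhri 202/1,268 × $3,210,150 = 511,396.14.
After rounding ($50): Kowalski $843,050; Becker $513,950; Bergstrom $572,150; Haddad $769,650; Chaudhri $511,400. Sum = $3,210,200.
Difference $3,210,150 − $3,210,200 = −$50 applied to Chaudhri: Chaudhri becomes $511,350.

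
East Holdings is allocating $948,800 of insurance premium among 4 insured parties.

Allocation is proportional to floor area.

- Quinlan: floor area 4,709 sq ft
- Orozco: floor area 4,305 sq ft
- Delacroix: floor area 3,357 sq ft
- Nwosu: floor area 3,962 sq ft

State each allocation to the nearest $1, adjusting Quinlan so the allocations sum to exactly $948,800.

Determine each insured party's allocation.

Sum of floor area: 16,333.
Raw shares: Quinlan 4,709/16,333 × $948,800 = 273,550.43; Orozco 4,305/16,333 × $948,800 = 250,081.68; Delacroix 3,357/16,333 × $948,800 = 195,011.42; Nwosu 3,962/16,333 × $948,800 = 230,156.47.
At nearest $1: Quinlan $273,550; Orozco $250,082; Delacroix $195,011; Nwosu $230,156. Sum = $948,799.
Difference $948,800 − $948,799 = +$1 applied to Quinlan: Quinlan becomes $273,551.

Quinlan: $273,551 | Orozco: $250,082 | Delacroix: $195,011 | Nwosu: $230,156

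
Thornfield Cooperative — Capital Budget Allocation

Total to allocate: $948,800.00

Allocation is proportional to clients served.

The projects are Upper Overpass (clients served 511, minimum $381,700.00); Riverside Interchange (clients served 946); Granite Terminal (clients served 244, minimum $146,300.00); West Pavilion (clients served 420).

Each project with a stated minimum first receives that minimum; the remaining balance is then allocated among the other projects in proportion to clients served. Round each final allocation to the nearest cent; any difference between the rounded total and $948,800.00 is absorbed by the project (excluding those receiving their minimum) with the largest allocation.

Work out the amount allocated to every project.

Fund the minimums — Upper Overpass $381,700.00; Granite Terminal $146,300.00. Balance $420,800.00.
Balance split over remaining clients served 1,366: Riverside Interchange 291,417.8624 → $291,417.86; West Pavilion 129,382.1376 → $129,382.14.

Upper Overpass: $381,700.00 | Riverside Interchange: $291,417.86 | Granite Terminal: $146,300.00 | West Pavilion: $129,382.14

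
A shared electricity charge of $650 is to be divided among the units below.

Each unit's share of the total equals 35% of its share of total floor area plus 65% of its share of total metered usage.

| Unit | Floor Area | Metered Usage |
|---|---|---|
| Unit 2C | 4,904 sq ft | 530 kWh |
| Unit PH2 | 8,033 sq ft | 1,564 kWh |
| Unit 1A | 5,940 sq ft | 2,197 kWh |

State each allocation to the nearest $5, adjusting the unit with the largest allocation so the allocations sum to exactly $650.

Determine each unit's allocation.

Unit 2C: $110 · Unit PH2: $250 · Unit 1A: $290

Totals — floor area 18,877, metered usage 4,291.
Blended shares (35% floor area + 65% metered usage): Unit 2C 0.1712; Unit PH2 0.3859; Unit 1A 0.4429.
Proportional shares: Unit 2C 111.29; Unit PH2 250.81; Unit 1A 287.91.
Rounded to nearest $5: Unit 2C $110; Unit PH2 $250; Unit 1A $290. Sum = $650.
No rounding difference to absorb.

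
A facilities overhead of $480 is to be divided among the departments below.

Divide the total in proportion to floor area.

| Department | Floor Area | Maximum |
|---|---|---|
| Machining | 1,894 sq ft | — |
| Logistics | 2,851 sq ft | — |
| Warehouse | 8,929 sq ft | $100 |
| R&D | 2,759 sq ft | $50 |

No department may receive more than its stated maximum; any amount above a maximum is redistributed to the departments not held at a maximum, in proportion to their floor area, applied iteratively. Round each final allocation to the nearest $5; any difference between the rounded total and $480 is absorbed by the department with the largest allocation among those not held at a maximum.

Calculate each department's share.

Total floor area = 16,433.
Proportional shares (ignoring caps): Machining 55.32; Logistics 83.28; Warehouse 260.81; R&D 80.59.
Held at cap: Warehouse ($100), R&D ($50); balance $330 reallocated over remaining floor area 4,745.
Remaining shares: Machining 131.72 → $130; Logistics 198.28 → $200.

Machining: $130 | Logistics: $200 | Warehouse: $100 | R&D: $50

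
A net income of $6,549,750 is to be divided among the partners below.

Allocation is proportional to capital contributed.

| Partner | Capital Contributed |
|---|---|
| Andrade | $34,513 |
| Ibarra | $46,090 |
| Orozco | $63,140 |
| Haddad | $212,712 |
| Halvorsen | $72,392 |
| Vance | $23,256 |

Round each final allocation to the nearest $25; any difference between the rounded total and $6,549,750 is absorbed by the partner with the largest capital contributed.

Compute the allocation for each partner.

Andrade: $500,000 · Ibarra: $667,725 · Orozco: $914,725 · Haddad: $3,081,600 · Halvorsen: $1,048,775 · Vance: $336,925

Total capital contributed = 34,513 + 46,090 + 63,140 + 212,712 + 72,392 + 23,256 = 452,103.
Pro-rata amounts: Andrade 500,000.05; Ibarra 667,719.47; Orozco 914,727.87; Haddad 3,081,621.71; Halvorsen 1,048,764.33; Vance 336,916.56.
Rounded to nearest $25: Andrade $500,000; Ibarra $667,725; Orozco $914,725; Haddad $3,081,625; Halvorsen $1,048,775; Vance $336,925. Sum = $6,549,775.
Difference $6,549,750 − $6,549,775 = −$25 applied to largest capital contributed (Haddad): Haddad becomes $3,081,600.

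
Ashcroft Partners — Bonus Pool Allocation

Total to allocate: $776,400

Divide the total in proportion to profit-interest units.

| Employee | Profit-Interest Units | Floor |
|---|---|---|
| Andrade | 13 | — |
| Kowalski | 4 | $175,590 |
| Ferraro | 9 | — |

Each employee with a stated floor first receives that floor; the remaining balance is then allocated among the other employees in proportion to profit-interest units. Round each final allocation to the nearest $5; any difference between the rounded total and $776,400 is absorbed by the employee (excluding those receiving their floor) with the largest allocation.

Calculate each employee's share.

Guaranteed amounts: Kowalski $175,590. Residual $600,810.
Residual split over remaining profit-interest units 22: Andrade 355,024.09 → $355,025; Ferraro 245,785.91 → $245,785.

Andrade: $355,025 · Kowalski: $175,590 · Ferraro: $245,785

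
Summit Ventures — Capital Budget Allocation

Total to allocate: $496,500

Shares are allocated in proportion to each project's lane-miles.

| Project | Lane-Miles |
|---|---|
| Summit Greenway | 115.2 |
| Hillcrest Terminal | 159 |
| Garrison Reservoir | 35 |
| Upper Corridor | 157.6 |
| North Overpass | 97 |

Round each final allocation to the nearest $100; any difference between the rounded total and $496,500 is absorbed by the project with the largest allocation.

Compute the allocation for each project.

Summit Greenway: $101,400 | Hillcrest Terminal: $140,100 | Garrison Reservoir: $30,800 | Upper Corridor: $138,800 | North Overpass: $85,400

Total lane-miles = 563.8.
Pro-rata amounts: Summit Greenway 115.2/563.8 × $496,500 = 101,448.74; Hillcrest Terminal 159/563.8 × $496,500 = 140,020.40; Garrison Reservoir 35/563.8 × $496,500 = 30,822.10; Upper Corridor 157.6/563.8 × $496,500 = 138,787.51; North Overpass 97/563.8 × $496,500 = 85,421.25.
At nearest $100: Summit Greenway $101,400; Hillcrest Terminal $140,000; Garrison Reservoir $30,800; Upper Corridor $138,800; North Overpass $85,400. Sum = $496,400.
Difference $496,500 − $496,400 = +$100 applied to largest allocation (Hillcrest Terminal): Hillcrest Terminal becomes $140,100.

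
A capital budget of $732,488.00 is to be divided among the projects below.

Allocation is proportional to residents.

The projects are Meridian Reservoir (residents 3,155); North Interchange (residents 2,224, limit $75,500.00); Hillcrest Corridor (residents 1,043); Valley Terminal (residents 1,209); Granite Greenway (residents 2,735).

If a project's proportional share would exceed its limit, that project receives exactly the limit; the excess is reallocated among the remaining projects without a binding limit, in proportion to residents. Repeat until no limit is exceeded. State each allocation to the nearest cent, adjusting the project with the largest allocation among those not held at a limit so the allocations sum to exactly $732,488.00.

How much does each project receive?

Meridian Reservoir: $254,580.83 · North Interchange: $75,500.00 · Hillcrest Corridor: $84,160.95 · Valley Terminal: $97,555.70 · Granite Greenway: $220,690.52

Residents total: 10,366.
Unconstrained shares: Meridian Reservoir 222,940.3473; North Interchange 157,153.5126; Hillcrest Corridor 73,701.0403; Valley Terminal 85,431.0237; Granite Greenway 193,262.0760.
Held at cap: North Interchange ($75,500.00); remaining pool $656,988.00 reallocated over remaining residents 8,142.
Shares after redistribution: Meridian Reservoir 254,580.8327 → $254,580.83; Hillcrest Corridor 84,160.9536 → $84,160.95; Valley Terminal 97,555.6979 → $97,555.70; Granite Greenway 220,690.5158 → $220,690.52.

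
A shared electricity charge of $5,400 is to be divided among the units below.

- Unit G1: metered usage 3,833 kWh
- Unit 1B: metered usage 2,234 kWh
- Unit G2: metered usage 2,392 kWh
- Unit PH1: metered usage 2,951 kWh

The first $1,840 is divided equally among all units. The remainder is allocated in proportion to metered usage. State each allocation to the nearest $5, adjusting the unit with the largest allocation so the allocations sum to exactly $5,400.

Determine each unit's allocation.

Unit G1: $1,660; Unit 1B: $1,155; Unit G2: $1,205; Unit PH1: $1,380

First tranche $1,840 split equally: $460 each.
Remainder $3,560 by metered usage (total 11,410): Unit G1 1,195.92 → $1,195; Unit 1B 697.02 → $695; Unit G2 746.32 → $745; Unit PH1 920.73 → $920.
Rounding difference +$5 on remainder applied to Unit G1.
Totals: Unit G1 $460 + $1,200 = $1,660; Unit 1B $460 + $695 = $1,155; Unit G2 $460 + $745 = $1,205; Unit PH1 $460 + $920 = $1,380.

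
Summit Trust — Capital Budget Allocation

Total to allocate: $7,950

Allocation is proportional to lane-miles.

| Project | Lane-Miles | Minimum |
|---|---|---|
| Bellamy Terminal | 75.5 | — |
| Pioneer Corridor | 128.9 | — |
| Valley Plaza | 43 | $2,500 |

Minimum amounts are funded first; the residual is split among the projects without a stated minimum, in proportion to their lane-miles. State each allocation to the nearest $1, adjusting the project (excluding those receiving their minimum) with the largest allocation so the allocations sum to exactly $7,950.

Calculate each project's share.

Fund the minimums — Valley Plaza $2,500. Residual $5,450.
Residual split over remaining lane-miles 204.4: Bellamy Terminal 2,013.09 → $2,013; Pioneer Corridor 3,436.91 → $3,437.

Bellamy Terminal: $2,013; Pioneer Corridor: $3,437; Valley Plaza: $2,500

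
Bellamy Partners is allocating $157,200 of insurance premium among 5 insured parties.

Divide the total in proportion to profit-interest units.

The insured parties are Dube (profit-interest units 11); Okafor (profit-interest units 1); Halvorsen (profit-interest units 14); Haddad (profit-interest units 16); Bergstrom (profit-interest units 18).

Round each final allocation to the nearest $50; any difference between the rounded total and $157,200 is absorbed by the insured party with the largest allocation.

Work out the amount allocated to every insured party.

Dube: $28,800 | Okafor: $2,600 | Halvorsen: $36,700 | Haddad: $41,900 | Bergstrom: $47,200

Sum of profit-interest units: 60.
Unrounded shares: Dube 11/60 × $157,200 = 28,820.00; Okafor 1/60 × $157,200 = 2,620.00; Halvorsen 14/60 × $157,200 = 36,680.00; Haddad 16/60 × $157,200 = 41,920.00; Bergstrom 18/60 × $157,200 = 47,160.00.
At nearest $50: Dube $28,800; Okafor $2,600; Halvorsen $36,700; Haddad $41,900; Bergstrom $47,150. Sum = $157,150.
Difference $157,200 − $157,150 = +$50 applied to largest allocation (Bergstrom): Bergstrom becomes $47,200.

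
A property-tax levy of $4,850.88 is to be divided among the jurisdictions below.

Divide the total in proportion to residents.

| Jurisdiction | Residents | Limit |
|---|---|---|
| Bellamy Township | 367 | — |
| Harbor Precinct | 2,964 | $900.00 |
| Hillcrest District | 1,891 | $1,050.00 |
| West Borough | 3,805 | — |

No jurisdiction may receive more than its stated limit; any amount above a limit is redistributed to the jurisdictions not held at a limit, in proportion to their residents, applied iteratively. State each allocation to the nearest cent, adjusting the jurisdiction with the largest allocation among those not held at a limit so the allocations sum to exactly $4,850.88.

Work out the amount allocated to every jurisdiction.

Sum of residents: 9,027.
Pro-rata shares before constraints: Bellamy Township 197.2165; Harbor Precinct 1,592.7781; Hillcrest District 1,016.1753; West Borough 2,044.7101.
Cap binds for Harbor Precinct ($900.00); balance $3,950.88 reallocated over remaining residents 6,063.
Cap binds for Hillcrest District ($1,050.00); balance $2,900.88 reallocated over remaining residents 4,172.
Shares after redistribution: Bellamy Township 255.1829 → $255.18; West Borough 2,645.6971 → $2,645.70.

Bellamy Township: $255.18 | Harbor Precinct: $900.00 | Hillcrest District: $1,050.00 | West Borough: $2,645.70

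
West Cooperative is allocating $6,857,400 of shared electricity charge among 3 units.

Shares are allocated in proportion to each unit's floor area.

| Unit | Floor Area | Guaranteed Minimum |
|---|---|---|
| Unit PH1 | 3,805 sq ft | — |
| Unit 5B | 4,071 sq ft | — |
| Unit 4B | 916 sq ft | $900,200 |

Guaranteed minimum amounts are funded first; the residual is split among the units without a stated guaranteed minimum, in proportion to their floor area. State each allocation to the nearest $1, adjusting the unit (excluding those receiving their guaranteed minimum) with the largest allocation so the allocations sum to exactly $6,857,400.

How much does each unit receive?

Unit PH1: $2,878,002 · Unit 5B: $3,079,198 · Unit 4B: $900,200

Fund the minimums — Unit 4B $900,200. Residual $5,957,200.
Residual split over remaining floor area 7,876: Unit PH1 2,878,002.29 → $2,878,002; Unit 5B 3,079,197.71 → $3,079,198.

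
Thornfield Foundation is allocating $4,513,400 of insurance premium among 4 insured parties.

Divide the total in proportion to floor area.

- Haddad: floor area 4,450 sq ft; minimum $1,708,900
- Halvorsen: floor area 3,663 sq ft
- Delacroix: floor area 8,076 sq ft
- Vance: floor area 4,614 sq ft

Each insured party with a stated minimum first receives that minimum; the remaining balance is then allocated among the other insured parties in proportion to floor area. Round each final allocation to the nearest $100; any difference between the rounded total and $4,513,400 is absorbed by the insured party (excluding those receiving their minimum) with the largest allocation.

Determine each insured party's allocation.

Haddad: $1,708,900 · Halvorsen: $628,200 · Delacroix: $1,385,000 · Vance: $791,300

Guaranteed amounts: Haddad $1,708,900. Balance $2,804,500.
Balance split over remaining floor area 16,353: Halvorsen 628,195.65 → $628,200; Delacroix 1,385,014.49 → $1,385,000; Vance 791,289.86 → $791,300.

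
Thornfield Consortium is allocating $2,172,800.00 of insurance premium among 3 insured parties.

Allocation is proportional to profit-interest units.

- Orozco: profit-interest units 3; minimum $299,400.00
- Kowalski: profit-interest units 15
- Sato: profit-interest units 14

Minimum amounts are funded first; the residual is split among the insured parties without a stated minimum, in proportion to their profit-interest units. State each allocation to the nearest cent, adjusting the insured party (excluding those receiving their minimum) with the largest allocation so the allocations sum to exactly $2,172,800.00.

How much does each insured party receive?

Orozco: $299,400.00 · Kowalski: $969,000.00 · Sato: $904,400.00

Guaranteed amounts: Orozco $299,400.00. Residual $1,873,400.00.
Residual split over remaining profit-interest units 29: Kowalski 969,000.0000 → $969,000.00; Sato 904,400.0000 → $904,400.00.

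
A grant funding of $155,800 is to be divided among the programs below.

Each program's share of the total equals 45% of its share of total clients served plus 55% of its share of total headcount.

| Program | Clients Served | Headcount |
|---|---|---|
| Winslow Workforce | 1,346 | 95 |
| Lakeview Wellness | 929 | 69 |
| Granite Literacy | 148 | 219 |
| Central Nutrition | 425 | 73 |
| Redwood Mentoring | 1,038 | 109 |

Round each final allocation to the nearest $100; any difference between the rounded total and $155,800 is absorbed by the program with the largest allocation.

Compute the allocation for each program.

Clients served total 3,886; headcount total 565.
Blended shares (45% clients served + 55% headcount): Winslow Workforce 0.2483; Lakeview Wellness 0.1747; Granite Literacy 0.2303; Central Nutrition 0.1203; Redwood Mentoring 0.2263.
Unrounded shares: Winslow Workforce 38,692.17; Lakeview Wellness 27,225.52; Granite Literacy 35,884.52; Central Nutrition 18,739.17; Redwood Mentoring 35,258.62.
After rounding ($100): Winslow Workforce $38,700; Lakeview Wellness $27,200; Granite Literacy $35,900; Central Nutrition $18,700; Redwood Mentoring $35,300. Sum = $155,800.
Rounded total matches; no reconciliation needed.

Winslow Workforce: $38,700 · Lakeview Wellness: $27,200 · Granite Literacy: $35,900 · Central Nutrition: $18,700 · Redwood Mentoring: $35,300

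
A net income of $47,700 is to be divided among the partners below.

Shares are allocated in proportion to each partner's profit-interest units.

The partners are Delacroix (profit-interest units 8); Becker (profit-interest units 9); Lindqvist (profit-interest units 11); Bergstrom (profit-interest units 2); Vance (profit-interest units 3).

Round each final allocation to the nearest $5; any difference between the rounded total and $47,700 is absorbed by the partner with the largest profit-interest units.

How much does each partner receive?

Total profit-interest units = 8 + 9 + 11 + 2 + 3 = 33.
Pro-rata amounts: Delacroix 11,563.64; Becker 13,009.09; Lindqvist 15,900.00; Bergstrom 2,890.91; Vance 4,336.36.
At nearest $5: Delacroix $11,565; Becker $13,010; Lindqvist $15,900; Bergstrom $2,890; Vance $4,335. Sum = $47,700.
Rounded total matches; no reconciliation needed.

Delacroix: $11,565 | Becker: $13,010 | Lindqvist: $15,900 | Bergstrom: $2,890 | Vance: $4,335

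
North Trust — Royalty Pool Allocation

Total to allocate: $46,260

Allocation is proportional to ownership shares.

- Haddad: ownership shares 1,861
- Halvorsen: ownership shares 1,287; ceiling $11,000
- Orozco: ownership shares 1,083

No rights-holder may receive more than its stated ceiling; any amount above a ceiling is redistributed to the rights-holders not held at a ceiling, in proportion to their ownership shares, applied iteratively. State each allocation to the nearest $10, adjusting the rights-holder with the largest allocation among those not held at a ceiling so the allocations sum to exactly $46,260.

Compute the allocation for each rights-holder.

Ownership shares total: 4,231.
Proportional shares (ignoring caps): Haddad 20,347.40; Halvorsen 14,071.52; Orozco 11,841.07.
Capped: Halvorsen ($11,000); residual $35,260 reallocated over remaining ownership shares 2,944.
Redistributed shares: Haddad 22,289.01 → $22,290; Orozco 12,970.99 → $12,970.

Haddad: $22,290 · Halvorsen: $11,000 · Orozco: $12,970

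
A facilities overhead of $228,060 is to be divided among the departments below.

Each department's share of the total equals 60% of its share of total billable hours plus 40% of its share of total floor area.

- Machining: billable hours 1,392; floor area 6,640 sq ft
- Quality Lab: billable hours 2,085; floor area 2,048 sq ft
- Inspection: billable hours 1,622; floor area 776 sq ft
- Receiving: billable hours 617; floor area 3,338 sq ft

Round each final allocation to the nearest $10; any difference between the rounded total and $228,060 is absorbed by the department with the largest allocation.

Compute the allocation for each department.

Totals — billable hours 5,716, floor area 12,802.
Blended shares (60% billable hours + 40% floor area): Machining 0.3536; Quality Lab 0.2828; Inspection 0.1945; Receiving 0.1691.
Unrounded shares: Machining 80,638.31; Quality Lab 64,506.62; Inspection 44,358.84; Receiving 38,556.23.
At nearest $10: Machining $80,640; Quality Lab $64,510; Inspection $44,360; Receiving $38,560. Sum = $228,070.
Difference $228,060 − $228,070 = −$10 applied to largest allocation (Machining): Machining becomes $80,630.

Machining: $80,630; Quality Lab: $64,510; Inspection: $44,360; Receiving: $38,560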